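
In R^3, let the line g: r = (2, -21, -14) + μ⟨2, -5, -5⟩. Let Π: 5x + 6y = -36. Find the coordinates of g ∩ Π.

(-6, -1, 6)

Substitute r = (2, -21, -14) + t(2, -5, -5) into the plane: -116 + (-20)t = -36, so t = -4.
Intersection: (2, -21, -14) + (-4)·(2, -5, -5) = (-6, -1, 6).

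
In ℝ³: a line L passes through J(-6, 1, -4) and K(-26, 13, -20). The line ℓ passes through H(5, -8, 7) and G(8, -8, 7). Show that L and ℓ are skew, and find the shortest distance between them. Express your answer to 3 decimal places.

A direction vector for L is K − J = (-20, 12, -16).
A direction vector for ℓ is G − H = (3, 0, 0).
Common perpendicular direction n = (-20, 12, -16) × (3, 0, 0) = (0, -48, -36).
With w = (5, -8, 7) − (-6, 1, -4) = (11, -9, 11), w · n = 36.
Since n ≠ 0 the lines are not parallel, and w · n = 36 ≠ 0 so they do not intersect; hence they are skew.
Distance = |w · n| / |n| = |36| / √3600 ≈ 0.600.

0.600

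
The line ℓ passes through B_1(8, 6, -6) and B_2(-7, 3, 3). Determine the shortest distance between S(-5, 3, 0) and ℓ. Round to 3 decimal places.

1.639

A direction vector for ℓ is B_2 − B_1 = (-15, -3, 9).
Taking (8, 6, -6) on ℓ with direction v = (-15, -3, 9): w = S − (8, 6, -6) = (-13, -3, 6), and w × v = (-9, 27, -6).
Distance = |w × v| / |v| = √846 / √315 ≈ 1.639.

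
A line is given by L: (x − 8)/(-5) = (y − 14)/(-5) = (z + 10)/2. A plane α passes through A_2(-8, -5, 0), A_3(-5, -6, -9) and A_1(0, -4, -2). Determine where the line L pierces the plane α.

(-12, -6, -2)

L has direction (-5, -5, 2) through (8, 14, -10).
A_2A_3 = (3, -1, -9), A_2A_1 = (8, 1, -2); a normal to α is A_2A_3 × A_2A_1 = (11, -66, 11).
Using A_2: α has equation 11x - 66y + 11z = 242.
Substitute r = (8, 14, -10) + t(-5, -5, 2) into the plane: -946 + 297t = 242, so t = 4.
Intersection: (8, 14, -10) + 4·(-5, -5, 2) = (-12, -6, -2).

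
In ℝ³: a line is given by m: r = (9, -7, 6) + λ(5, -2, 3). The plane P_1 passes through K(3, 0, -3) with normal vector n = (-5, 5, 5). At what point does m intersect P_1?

(4, -5, 3)

P_1: n·r = n·K gives -5x + 5y + 5z = -30.
Substitute r = (9, -7, 6) + t(5, -2, 3) into the plane: -50 + (-20)t = -30, so t = -1.
Intersection: (9, -7, 6) + (-1)·(5, -2, 3) = (4, -5, 3).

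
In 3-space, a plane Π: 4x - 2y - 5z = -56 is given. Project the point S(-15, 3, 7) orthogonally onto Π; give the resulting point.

(-11, 1, 2)

Foot = S − λn with λ = (n·S − d)/|n|² = (-101 − (-56))/45 = -1.
Foot = (-15, 3, 7) − (-1)·(4, -2, -5) = (-11, 1, 2).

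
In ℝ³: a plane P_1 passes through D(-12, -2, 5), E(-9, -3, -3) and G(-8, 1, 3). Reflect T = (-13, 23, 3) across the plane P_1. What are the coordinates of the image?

(11, -1, 15)

DE = (3, -1, -8), DG = (4, 3, -2); a normal to P_1 is DE × DG = (26, -26, 13).
Using D: P_1 has equation 26x - 26y + 13z = -195.
λ = (n·T − d)/|n|² = (-897 − (-195))/1521 = -6/13.
Reflection = T − 2λn = (-13, 23, 3) − (-12/13)·(26, -26, 13) = (11, -1, 15).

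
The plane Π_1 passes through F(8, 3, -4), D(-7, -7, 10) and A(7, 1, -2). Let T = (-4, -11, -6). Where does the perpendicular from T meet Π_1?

FD = (-15, -10, 14), FA = (-1, -2, 2); a normal to Π_1 is FD × FA = (8, 16, 20).
Using F: Π_1 has equation 8x + 16y + 20z = 32.
Foot = T − λn with λ = (n·T − d)/|n|² = (-328 − 32)/720 = -1/2.
Foot = (-4, -11, -6) − (-1/2)·(8, 16, 20) = (0, -3, 4).

(0, -3, 4)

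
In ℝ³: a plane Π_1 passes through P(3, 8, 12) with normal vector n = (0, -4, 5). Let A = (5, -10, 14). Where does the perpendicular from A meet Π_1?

Π_1: n·r = n·P gives -4y + 5z = 28.
Foot = A − λn with λ = (n·A − d)/|n|² = (110 − 28)/41 = 2.
Foot = (5, -10, 14) − 2·(0, -4, 5) = (5, -2, 4).

(5, -2, 4)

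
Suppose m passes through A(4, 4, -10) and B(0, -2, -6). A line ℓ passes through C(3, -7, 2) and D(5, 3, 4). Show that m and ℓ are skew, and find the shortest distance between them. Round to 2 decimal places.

7.52

A direction vector for m is B − A = (-4, -6, 4).
A direction vector for ℓ is D − C = (2, 10, 2).
Common perpendicular direction n = (-4, -6, 4) × (2, 10, 2) = (-52, 16, -28).
With w = (3, -7, 2) − (4, 4, -10) = (-1, -11, 12), w · n = -460.
Since n ≠ 0 the lines are not parallel, and w · n = -460 ≠ 0 so they do not intersect; hence they are skew.
Distance = |w · n| / |n| = |-460| / √3744 ≈ 7.52.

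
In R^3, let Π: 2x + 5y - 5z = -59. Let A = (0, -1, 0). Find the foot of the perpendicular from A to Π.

(-2, -6, 5)

Foot = A − λn with λ = (n·A − d)/|n|² = (-5 − (-59))/54 = 1.
Foot = (0, -1, 0) − 1·(2, 5, -5) = (-2, -6, 5).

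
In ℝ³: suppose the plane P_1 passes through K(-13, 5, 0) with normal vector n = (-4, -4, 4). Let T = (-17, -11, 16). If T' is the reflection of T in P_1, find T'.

P_1: n·r = n·K gives -4x - 4y + 4z = 32.
λ = (n·T − d)/|n|² = (176 − 32)/48 = 3.
Reflection = T − 2λn = (-17, -11, 16) − 6·(-4, -4, 4) = (7, 13, -8).

(7, 13, -8)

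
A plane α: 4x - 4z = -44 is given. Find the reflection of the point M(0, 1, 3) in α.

λ = (n·M − d)/|n|² = (-12 − (-44))/32 = 1.
Reflection = M − 2λn = (0, 1, 3) − 2·(4, 0, -4) = (-8, 1, 11).

(-8, 1, 11)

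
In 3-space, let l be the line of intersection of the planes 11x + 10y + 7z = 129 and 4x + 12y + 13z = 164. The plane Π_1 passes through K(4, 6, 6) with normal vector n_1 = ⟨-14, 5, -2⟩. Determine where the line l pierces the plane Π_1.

(3, 4, 8)

Direction of l: (11, 10, 7) × (4, 12, 13) = (46, -115, 92).
A point on l: solving the two plane equations with x = 9 gives (9, -11, 20).
Π_1: n_1·r = n_1·K gives -14x + 5y - 2z = -38.
Substitute r = (9, -11, 20) + t(46, -115, 92) into the plane: -221 + (-1403)t = -38, so t = -3/23.
Intersection: (9, -11, 20) + (-3/23)·(46, -115, 92) = (3, 4, 8).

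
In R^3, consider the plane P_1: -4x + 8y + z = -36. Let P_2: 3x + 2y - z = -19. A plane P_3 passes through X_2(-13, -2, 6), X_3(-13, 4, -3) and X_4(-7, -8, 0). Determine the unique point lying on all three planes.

X_2X_3 = (0, 6, -9), X_2X_4 = (6, -6, -6); a normal to P_3 is X_2X_3 × X_2X_4 = (-90, -54, -36).
Using X_2: P_3 has equation -90x - 54y - 36z = 1062.
Solving the 3×3 linear system -4x + 8y + z = -36, 3x + 2y - z = -19, -90x - 54y - 36z = 1062 (e.g. by elimination or Cramer's rule, determinant = 2106) gives (-5, -6, -8).

(-5, -6, -8)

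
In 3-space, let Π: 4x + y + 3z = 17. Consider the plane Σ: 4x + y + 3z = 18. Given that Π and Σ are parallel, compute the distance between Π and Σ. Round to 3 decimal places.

0.196

Same normal n = (4, 1, 3) with |n| = √26; distance = |17 − 18| / |n| = 1/√26 ≈ 0.196.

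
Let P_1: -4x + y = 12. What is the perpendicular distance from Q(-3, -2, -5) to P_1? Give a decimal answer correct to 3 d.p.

0.485

n·Q − d = (-4)·(-3) + (1)·(-2) + (0)·(-5) − 12 = -2; |n| = √17.
Distance = |-2| / √17 = 2/√17 ≈ 0.485.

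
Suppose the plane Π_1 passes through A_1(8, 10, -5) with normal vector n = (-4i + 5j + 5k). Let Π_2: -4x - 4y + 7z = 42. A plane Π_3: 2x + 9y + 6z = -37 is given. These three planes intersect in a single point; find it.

(-2, -5, 2)

Π_1: n·r = n·A_1 gives -4x + 5y + 5z = -7.
Solving the 3×3 linear system -4x + 5y + 5z = -7, -4x - 4y + 7z = 42, 2x + 9y + 6z = -37 (e.g. by elimination or Cramer's rule, determinant = 398) gives (-2, -5, 2).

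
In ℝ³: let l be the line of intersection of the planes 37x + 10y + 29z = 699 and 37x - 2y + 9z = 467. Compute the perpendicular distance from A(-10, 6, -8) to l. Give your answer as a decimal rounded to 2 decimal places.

26.00

Direction of l: (37, 10, 29) × (37, -2, 9) = (148, 740, -444).
A point on l: solving the two plane equations with x = 11 gives (11, 6, 8).
Taking (11, 6, 8) on l with direction v = (148, 740, -444): w = A − (11, 6, 8) = (-21, 0, -16), and w × v = (11840, -11692, -15540).
Distance = |w × v| / |v| = √518380064 / √766640 ≈ 26.00.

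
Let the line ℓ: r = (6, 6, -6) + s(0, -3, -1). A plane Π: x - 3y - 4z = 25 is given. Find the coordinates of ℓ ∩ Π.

(6, 3, -7)

Substitute r = (6, 6, -6) + t(0, -3, -1) into the plane: 12 + 13t = 25, so t = 1.
Intersection: (6, 6, -6) + 1·(0, -3, -1) = (6, 3, -7).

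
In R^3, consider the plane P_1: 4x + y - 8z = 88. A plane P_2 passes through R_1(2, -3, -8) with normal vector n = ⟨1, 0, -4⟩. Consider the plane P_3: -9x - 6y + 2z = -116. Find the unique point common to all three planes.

P_2: n·r = n·R_1 gives x - 4z = 34.
Solving the 3×3 linear system 4x + y - 8z = 88, x - 4z = 34, -9x - 6y + 2z = -116 (e.g. by elimination or Cramer's rule, determinant = -14) gives (6, 8, -7).

(6, 8, -7)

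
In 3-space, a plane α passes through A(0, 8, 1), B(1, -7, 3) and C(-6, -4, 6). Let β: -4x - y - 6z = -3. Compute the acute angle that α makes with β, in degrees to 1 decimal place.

7.1

AB = (1, -15, 2), AC = (-6, -12, 5); a normal to α is AB × AC = (-51, -17, -102).
Using A: α has equation -51x - 17y - 102z = -238.
cos θ = |n₁·n₂| / (|n₁||n₂|) = |833| / (√13294 · √53).
θ = arccos(0.99238) ≈ 7.1°.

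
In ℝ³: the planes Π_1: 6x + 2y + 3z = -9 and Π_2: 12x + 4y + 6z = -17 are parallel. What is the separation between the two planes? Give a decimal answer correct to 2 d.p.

0.07

Rescale Π_2 by 1/2: 6x + 2y + 3z = -17/2. Then distance = |-9 − (-17/2)| / √49 ≈ 0.07.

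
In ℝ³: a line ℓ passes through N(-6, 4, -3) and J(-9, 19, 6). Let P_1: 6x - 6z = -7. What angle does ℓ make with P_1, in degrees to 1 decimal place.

A direction vector for ℓ is J − N = (-3, 15, 9).
sin θ = |n·v| / (|n||v|) = |-72| / (√72 · √315) = 0.47809.
θ ≈ 28.6°.

28.6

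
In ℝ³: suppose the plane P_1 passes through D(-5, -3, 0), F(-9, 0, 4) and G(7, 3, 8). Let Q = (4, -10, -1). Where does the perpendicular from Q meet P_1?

DF = (-4, 3, 4), DG = (12, 6, 8); a normal to P_1 is DF × DG = (0, 80, -60).
Using D: P_1 has equation 80y - 60z = -240.
Foot = Q − λn with λ = (n·Q − d)/|n|² = (-740 − (-240))/10000 = -1/20.
Foot = (4, -10, -1) − (-1/20)·(0, 80, -60) = (4, -6, -4).

(4, -6, -4)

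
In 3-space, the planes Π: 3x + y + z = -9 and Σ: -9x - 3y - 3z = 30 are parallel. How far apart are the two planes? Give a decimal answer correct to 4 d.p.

0.3015

Rescale Σ by 1/(-3): 3x + y + z = -10. Then distance = |-9 − (-10)| / √11 ≈ 0.3015.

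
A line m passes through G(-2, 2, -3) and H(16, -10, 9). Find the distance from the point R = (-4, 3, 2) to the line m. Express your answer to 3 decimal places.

A direction vector for m is H − G = (18, -12, 12).
Taking (-2, 2, -3) on m with direction v = (18, -12, 12): w = R − (-2, 2, -3) = (-2, 1, 5), and w × v = (72, 114, 6).
Distance = |w × v| / |v| = √18216 / √612 ≈ 5.456.

5.456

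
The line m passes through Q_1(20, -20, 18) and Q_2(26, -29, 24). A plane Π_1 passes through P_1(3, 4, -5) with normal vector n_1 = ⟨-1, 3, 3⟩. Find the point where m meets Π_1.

A direction vector for m is Q_2 − Q_1 = (6, -9, 6).
Π_1: n_1·r = n_1·P_1 gives -x + 3y + 3z = -6.
Substitute r = (20, -20, 18) + t(6, -9, 6) into the plane: -26 + (-15)t = -6, so t = -4/3.
Intersection: (20, -20, 18) + (-4/3)·(6, -9, 6) = (12, -8, 10).

(12, -8, 10)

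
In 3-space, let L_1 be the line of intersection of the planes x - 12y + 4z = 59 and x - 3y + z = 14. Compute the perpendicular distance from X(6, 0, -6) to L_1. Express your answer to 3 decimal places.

Direction of L_1: (1, -12, 4) × (1, -3, 1) = (0, 3, 9).
A point on L_1: solving the two plane equations with y = -5 gives (-1, -5, 0).
Taking (-1, -5, 0) on L_1 with direction v = (0, 3, 9): w = X − (-1, -5, 0) = (7, 5, -6), and w × v = (63, -63, 21).
Distance = |w × v| / |v| = √8379 / √90 ≈ 9.649.

9.649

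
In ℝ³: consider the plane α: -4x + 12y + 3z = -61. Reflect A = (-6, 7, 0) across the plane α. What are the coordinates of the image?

(2, -17, -6)

λ = (n·A − d)/|n|² = (108 − (-61))/169 = 1.
Reflection = A − 2λn = (-6, 7, 0) − 2·(-4, 12, 3) = (2, -17, -6).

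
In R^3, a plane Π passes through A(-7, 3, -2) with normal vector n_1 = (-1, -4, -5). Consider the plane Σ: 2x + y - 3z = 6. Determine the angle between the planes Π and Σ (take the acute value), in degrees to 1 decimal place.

68.2

Π: n_1·r = n_1·A gives -x - 4y - 5z = 5.
cos θ = |n₁·n₂| / (|n₁||n₂|) = |9| / (√42 · √14).
θ = arccos(0.37115) ≈ 68.2°.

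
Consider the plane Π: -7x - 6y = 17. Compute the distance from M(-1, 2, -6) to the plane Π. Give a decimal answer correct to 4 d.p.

n·M − d = (-7)·(-1) + (-6)·(2) + (0)·(-6) − 17 = -22; |n| = √85.
Distance = |-22| / √85 = 22/√85 ≈ 2.3862.

2.3862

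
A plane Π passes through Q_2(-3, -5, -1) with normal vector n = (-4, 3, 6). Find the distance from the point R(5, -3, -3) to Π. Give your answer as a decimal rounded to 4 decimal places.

Π: n·r = n·Q_2 gives -4x + 3y + 6z = -9.
n·R − d = (-4)·(5) + (3)·(-3) + (6)·(-3) − (-9) = -38; |n| = √61.
Distance = |-38| / √61 = 38/√61 ≈ 4.8654.

4.8654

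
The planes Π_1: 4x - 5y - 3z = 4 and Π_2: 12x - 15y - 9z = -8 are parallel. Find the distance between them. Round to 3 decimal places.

0.943

Rescale Π_2 by 1/3: 4x - 5y - 3z = -8/3. Then distance = |4 − (-8/3)| / √50 ≈ 0.943.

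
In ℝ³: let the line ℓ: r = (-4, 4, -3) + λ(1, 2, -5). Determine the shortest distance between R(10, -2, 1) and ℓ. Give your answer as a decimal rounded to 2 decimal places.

Taking (-4, 4, -3) on ℓ with direction v = (1, 2, -5): w = R − (-4, 4, -3) = (14, -6, 4), and w × v = (22, 74, 34).
Distance = |w × v| / |v| = √7116 / √30 ≈ 15.40.

15.40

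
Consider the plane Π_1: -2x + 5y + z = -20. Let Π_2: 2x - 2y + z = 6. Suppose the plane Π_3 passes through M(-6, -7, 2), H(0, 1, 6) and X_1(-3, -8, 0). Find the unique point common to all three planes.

MH = (6, 8, 4), MX_1 = (3, -1, -2); a normal to Π_3 is MH × MX_1 = (-12, 24, -30).
Using M: Π_3 has equation -12x + 24y - 30z = -156.
Solving the 3×3 linear system -2x + 5y + z = -20, 2x - 2y + z = 6, -12x + 24y - 30z = -156 (e.g. by elimination or Cramer's rule, determinant = 192) gives (-4, -6, 2).

(-4, -6, 2)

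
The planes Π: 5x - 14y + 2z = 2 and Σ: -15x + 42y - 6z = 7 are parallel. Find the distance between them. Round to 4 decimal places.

Rescale Σ by 1/(-3): 5x - 14y + 2z = -7/3. Then distance = |2 − (-7/3)| / √225 ≈ 0.2889.

0.2889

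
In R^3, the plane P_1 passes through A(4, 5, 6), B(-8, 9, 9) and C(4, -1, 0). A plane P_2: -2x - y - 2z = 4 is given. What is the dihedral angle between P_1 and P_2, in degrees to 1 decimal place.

AB = (-12, 4, 3), AC = (0, -6, -6); a normal to P_1 is AB × AC = (-6, -72, 72).
Using A: P_1 has equation -6x - 72y + 72z = 48.
cos θ = |n₁·n₂| / (|n₁||n₂|) = |-60| / (√10404 · √9).
θ = arccos(0.19608) ≈ 78.7°.

78.7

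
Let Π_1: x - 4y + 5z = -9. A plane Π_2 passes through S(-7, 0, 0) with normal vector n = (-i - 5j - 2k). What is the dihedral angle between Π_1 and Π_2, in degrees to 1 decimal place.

75.3

Π_2: n·r = n·S gives -x - 5y - 2z = 7.
cos θ = |n₁·n₂| / (|n₁||n₂|) = |9| / (√42 · √30).
θ = arccos(0.25355) ≈ 75.3°.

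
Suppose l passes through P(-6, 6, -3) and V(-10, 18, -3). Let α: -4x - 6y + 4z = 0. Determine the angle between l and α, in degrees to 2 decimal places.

32.47

A direction vector for l is V − P = (-4, 12, 0).
sin θ = |n·v| / (|n||v|) = |-56| / (√68 · √160) = 0.53688.
θ ≈ 32.47°.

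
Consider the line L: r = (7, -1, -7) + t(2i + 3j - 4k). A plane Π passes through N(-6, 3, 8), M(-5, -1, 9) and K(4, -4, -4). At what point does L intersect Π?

(1, -10, 5)

NM = (1, -4, 1), NK = (10, -7, -12); a normal to Π is NM × NK = (55, 22, 33).
Using N: Π has equation 55x + 22y + 33z = 0.
Substitute r = (7, -1, -7) + t(2, 3, -4) into the plane: 132 + 44t = 0, so t = -3.
Intersection: (7, -1, -7) + (-3)·(2, 3, -4) = (1, -10, 5).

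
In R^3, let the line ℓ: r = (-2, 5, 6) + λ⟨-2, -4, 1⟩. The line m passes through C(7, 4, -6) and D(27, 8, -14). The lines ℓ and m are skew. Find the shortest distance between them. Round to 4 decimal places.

A direction vector for m is D − C = (20, 4, -8).
Common perpendicular direction n = (-2, -4, 1) × (20, 4, -8) = (28, 4, 72).
With w = (7, 4, -6) − (-2, 5, 6) = (9, -1, -12), w · n = -616.
Distance = |w · n| / |n| = |-616| / √5984 ≈ 7.9632.

7.9632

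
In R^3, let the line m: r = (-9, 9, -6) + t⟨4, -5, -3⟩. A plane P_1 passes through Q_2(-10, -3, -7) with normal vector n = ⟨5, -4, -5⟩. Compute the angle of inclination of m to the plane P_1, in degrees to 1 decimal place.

P_1: n·r = n·Q_2 gives 5x - 4y - 5z = -3.
sin θ = |n·v| / (|n||v|) = |55| / (√66 · √50) = 0.95743.
θ ≈ 73.2°.

73.2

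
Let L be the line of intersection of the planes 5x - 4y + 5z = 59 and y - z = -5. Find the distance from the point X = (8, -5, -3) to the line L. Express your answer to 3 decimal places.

Direction of L: (5, -4, 5) × (0, 1, -1) = (-1, 5, 5).
A point on L: solving the two plane equations with x = 7 gives (7, -1, 4).
Taking (7, -1, 4) on L with direction v = (-1, 5, 5): w = X − (7, -1, 4) = (1, -4, -7), and w × v = (15, 2, 1).
Distance = |w × v| / |v| = √230 / √51 ≈ 2.124.

2.124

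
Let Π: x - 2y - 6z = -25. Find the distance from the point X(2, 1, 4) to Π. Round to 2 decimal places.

n·X − d = (1)·(2) + (-2)·(1) + (-6)·(4) − (-25) = 1; |n| = √41.
Distance = |1| / √41 = 1/√41 ≈ 0.16.

0.16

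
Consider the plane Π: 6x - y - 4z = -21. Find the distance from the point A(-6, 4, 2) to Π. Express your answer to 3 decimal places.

n·A − d = (6)·(-6) + (-1)·(4) + (-4)·(2) − (-21) = -27; |n| = √53.
Distance = |-27| / √53 = 27/√53 ≈ 3.709.

3.709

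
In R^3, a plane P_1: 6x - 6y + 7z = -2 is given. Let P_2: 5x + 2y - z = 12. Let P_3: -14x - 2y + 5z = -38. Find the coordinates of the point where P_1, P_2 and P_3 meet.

Solving the 3×3 linear system 6x - 6y + 7z = -2, 5x + 2y - z = 12, -14x - 2y + 5z = -38 (e.g. by elimination or Cramer's rule, determinant = 240) gives (2, 0, -2).

(2, 0, -2)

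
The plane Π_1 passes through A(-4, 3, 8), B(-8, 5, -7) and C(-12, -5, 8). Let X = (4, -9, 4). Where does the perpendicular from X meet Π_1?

AB = (-4, 2, -15), AC = (-8, -8, 0); a normal to Π_1 is AB × AC = (-120, 120, 48).
Using A: Π_1 has equation -120x + 120y + 48z = 1224.
Foot = X − λn with λ = (n·X − d)/|n|² = (-1368 − 1224)/31104 = -1/12.
Foot = (4, -9, 4) − (-1/12)·(-120, 120, 48) = (-6, 1, 8).

(-6, 1, 8)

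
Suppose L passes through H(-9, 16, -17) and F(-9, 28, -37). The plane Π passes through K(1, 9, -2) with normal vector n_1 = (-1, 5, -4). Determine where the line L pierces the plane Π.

A direction vector for L is F − H = (0, 12, -20).
Π: n_1·r = n_1·K gives -x + 5y - 4z = 52.
Substitute r = (-9, 16, -17) + t(0, 12, -20) into the plane: 157 + 140t = 52, so t = -3/4.
Intersection: (-9, 16, -17) + (-3/4)·(0, 12, -20) = (-9, 7, -2).

(-9, 7, -2)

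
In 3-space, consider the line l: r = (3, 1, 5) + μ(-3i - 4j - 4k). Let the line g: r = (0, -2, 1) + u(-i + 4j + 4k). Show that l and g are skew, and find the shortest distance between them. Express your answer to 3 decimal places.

Common perpendicular direction n = (-3, -4, -4) × (-1, 4, 4) = (0, 16, -16).
With w = (0, -2, 1) − (3, 1, 5) = (-3, -3, -4), w · n = 16.
Since n ≠ 0 the lines are not parallel, and w · n = 16 ≠ 0 so they do not intersect; hence they are skew.
Distance = |w · n| / |n| = |16| / √512 ≈ 0.707.

0.707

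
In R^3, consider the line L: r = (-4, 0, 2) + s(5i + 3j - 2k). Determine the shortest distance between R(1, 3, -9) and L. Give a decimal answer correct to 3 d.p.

8.513

Taking (-4, 0, 2) on L with direction v = (5, 3, -2): w = R − (-4, 0, 2) = (5, 3, -11), and w × v = (27, -45, 0).
Distance = |w × v| / |v| = √2754 / √38 ≈ 8.513.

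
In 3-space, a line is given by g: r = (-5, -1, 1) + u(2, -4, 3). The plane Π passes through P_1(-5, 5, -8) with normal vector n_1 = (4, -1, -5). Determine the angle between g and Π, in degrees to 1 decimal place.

Π: n_1·r = n_1·P_1 gives 4x - y - 5z = 15.
sin θ = |n·v| / (|n||v|) = |-3| / (√42 · √29) = 0.08596.
θ ≈ 4.9°.

4.9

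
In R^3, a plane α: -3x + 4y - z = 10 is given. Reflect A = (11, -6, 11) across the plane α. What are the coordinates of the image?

λ = (n·A − d)/|n|² = (-68 − 10)/26 = -3.
Reflection = A − 2λn = (11, -6, 11) − (-6)·(-3, 4, -1) = (-7, 18, 5).

(-7, 18, 5)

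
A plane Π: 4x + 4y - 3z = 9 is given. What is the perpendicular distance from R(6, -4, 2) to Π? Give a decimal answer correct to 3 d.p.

1.093

n·R − d = (4)·(6) + (4)·(-4) + (-3)·(2) − 9 = -7; |n| = √41.
Distance = |-7| / √41 = 7/√41 ≈ 1.093.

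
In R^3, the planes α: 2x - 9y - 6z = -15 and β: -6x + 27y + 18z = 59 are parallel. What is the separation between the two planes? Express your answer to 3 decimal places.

Rescale β by 1/(-3): 2x - 9y - 6z = -59/3. Then distance = |-15 − (-59/3)| / √121 ≈ 0.424.

0.424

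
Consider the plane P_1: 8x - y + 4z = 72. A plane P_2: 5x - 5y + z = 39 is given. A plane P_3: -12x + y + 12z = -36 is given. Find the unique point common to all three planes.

Solving the 3×3 linear system 8x - y + 4z = 72, 5x - 5y + z = 39, -12x + y + 12z = -36 (e.g. by elimination or Cramer's rule, determinant = -636) gives (7, 0, 4).

(7, 0, 4)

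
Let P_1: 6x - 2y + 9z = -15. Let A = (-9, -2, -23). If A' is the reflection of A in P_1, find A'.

λ = (n·A − d)/|n|² = (-257 − (-15))/121 = -2.
Reflection = A − 2λn = (-9, -2, -23) − (-4)·(6, -2, 9) = (15, -10, 13).

(15, -10, 13)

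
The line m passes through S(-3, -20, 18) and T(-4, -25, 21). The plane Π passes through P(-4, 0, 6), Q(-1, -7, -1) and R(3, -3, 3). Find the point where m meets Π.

A direction vector for m is T − S = (-1, -5, 3).
PQ = (3, -7, -7), PR = (7, -3, -3); a normal to Π is PQ × PR = (0, -40, 40).
Using P: Π has equation -40y + 40z = 240.
Substitute r = (-3, -20, 18) + t(-1, -5, 3) into the plane: 1520 + 320t = 240, so t = -4.
Intersection: (-3, -20, 18) + (-4)·(-1, -5, 3) = (1, 0, 6).

(1, 0, 6)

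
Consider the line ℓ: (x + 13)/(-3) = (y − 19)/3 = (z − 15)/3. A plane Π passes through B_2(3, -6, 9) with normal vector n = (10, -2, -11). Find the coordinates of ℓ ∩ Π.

(-1, 7, 3)

ℓ has direction (-3, 3, 3) through (-13, 19, 15).
Π: n·r = n·B_2 gives 10x - 2y - 11z = -57.
Substitute r = (-13, 19, 15) + t(-3, 3, 3) into the plane: -333 + (-69)t = -57, so t = -4.
Intersection: (-13, 19, 15) + (-4)·(-3, 3, 3) = (-1, 7, 3).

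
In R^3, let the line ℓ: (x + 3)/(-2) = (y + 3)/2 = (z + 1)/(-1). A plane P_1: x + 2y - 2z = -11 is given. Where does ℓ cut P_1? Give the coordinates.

(-1, -5, 0)

ℓ has direction (-2, 2, -1) through (-3, -3, -1).
Substitute r = (-3, -3, -1) + t(-2, 2, -1) into the plane: -7 + 4t = -11, so t = -1.
Intersection: (-3, -3, -1) + (-1)·(-2, 2, -1) = (-1, -5, 0).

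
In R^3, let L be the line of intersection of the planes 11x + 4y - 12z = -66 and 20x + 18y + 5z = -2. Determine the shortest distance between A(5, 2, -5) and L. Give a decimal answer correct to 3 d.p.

Direction of L: (11, 4, -12) × (20, 18, 5) = (236, -295, 118).
A point on L: solving the two plane equations with x = 2 gives (2, -4, 6).
Taking (2, -4, 6) on L with direction v = (236, -295, 118): w = A − (2, -4, 6) = (3, 6, -11), and w × v = (-2537, -2950, -2301).
Distance = |w × v| / |v| = √20433470 / √156645 ≈ 11.421.

11.421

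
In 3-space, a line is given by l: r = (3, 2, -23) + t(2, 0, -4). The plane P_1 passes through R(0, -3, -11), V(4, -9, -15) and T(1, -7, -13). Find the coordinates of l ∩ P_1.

RV = (4, -6, -4), RT = (1, -4, -2); a normal to P_1 is RV × RT = (-4, 4, -10).
Using R: P_1 has equation -4x + 4y - 10z = 98.
Substitute r = (3, 2, -23) + t(2, 0, -4) into the plane: 226 + 32t = 98, so t = -4.
Intersection: (3, 2, -23) + (-4)·(2, 0, -4) = (-5, 2, -7).

(-5, 2, -7)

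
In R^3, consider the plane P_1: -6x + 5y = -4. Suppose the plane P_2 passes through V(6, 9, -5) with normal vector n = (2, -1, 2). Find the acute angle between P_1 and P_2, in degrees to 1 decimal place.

P_2: n·r = n·V gives 2x - y + 2z = -7.
cos θ = |n₁·n₂| / (|n₁||n₂|) = |-17| / (√61 · √9).
θ = arccos(0.72554) ≈ 43.5°.

43.5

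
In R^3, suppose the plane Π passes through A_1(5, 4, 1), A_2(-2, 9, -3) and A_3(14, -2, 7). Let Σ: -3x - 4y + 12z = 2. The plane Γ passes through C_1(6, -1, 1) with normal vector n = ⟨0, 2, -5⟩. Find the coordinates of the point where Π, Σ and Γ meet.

(6, 4, 3)

A_1A_2 = (-7, 5, -4), A_1A_3 = (9, -6, 6); a normal to Π is A_1A_2 × A_1A_3 = (6, 6, -3).
Using A_1: Π has equation 6x + 6y - 3z = 51.
Γ: n·r = n·C_1 gives 2y - 5z = -7.
Solving the 3×3 linear system 6x + 6y - 3z = 51, -3x - 4y + 12z = 2, 2y - 5z = -7 (e.g. by elimination or Cramer's rule, determinant = -96) gives (6, 4, 3).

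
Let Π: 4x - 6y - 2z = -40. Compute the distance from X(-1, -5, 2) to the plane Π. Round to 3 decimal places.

8.285

n·X − d = (4)·(-1) + (-6)·(-5) + (-2)·(2) − (-40) = 62; |n| = √56.
Distance = |62| / √56 = 62/√56 ≈ 8.285.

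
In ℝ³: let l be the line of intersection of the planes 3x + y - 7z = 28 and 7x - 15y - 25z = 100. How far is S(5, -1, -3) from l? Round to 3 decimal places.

Direction of l: (3, 1, -7) × (7, -15, -25) = (-130, 26, -52).
A point on l: solving the two plane equations with x = 5 gives (5, -1, -2).
Taking (5, -1, -2) on l with direction v = (-130, 26, -52): w = S − (5, -1, -2) = (0, 0, -1), and w × v = (26, 130, 0).
Distance = |w × v| / |v| = √17576 / √20280 ≈ 0.931.

0.931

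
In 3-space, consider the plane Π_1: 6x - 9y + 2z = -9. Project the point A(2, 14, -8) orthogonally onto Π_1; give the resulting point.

Foot = A − λn with λ = (n·A − d)/|n|² = (-130 − (-9))/121 = -1.
Foot = (2, 14, -8) − (-1)·(6, -9, 2) = (8, 5, -6).

(8, 5, -6)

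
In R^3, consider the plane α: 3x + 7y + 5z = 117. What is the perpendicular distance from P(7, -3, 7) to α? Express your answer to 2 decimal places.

n·P − d = (3)·(7) + (7)·(-3) + (5)·(7) − 117 = -82; |n| = √83.
Distance = |-82| / √83 = 82/√83 ≈ 9.00.

9.00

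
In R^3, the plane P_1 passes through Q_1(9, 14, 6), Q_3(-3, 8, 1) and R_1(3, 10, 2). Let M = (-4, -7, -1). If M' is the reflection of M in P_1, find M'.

(-8, 11, -13)

Q_1Q_3 = (-12, -6, -5), Q_1R_1 = (-6, -4, -4); a normal to P_1 is Q_1Q_3 × Q_1R_1 = (4, -18, 12).
Using Q_1: P_1 has equation 4x - 18y + 12z = -144.
λ = (n·M − d)/|n|² = (98 − (-144))/484 = 1/2.
Reflection = M − 2λn = (-4, -7, -1) − 1·(4, -18, 12) = (-8, 11, -13).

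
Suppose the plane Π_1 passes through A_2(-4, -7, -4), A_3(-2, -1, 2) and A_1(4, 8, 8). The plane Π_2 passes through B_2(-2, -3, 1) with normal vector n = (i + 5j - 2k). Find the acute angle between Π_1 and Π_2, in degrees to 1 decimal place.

A_2A_3 = (2, 6, 6), A_2A_1 = (8, 15, 12); a normal to Π_1 is A_2A_3 × A_2A_1 = (-18, 24, -18).
Using A_2: Π_1 has equation -18x + 24y - 18z = -24.
Π_2: n·r = n·B_2 gives x + 5y - 2z = -19.
cos θ = |n₁·n₂| / (|n₁||n₂|) = |138| / (√1224 · √30).
θ = arccos(0.72016) ≈ 43.9°.

43.9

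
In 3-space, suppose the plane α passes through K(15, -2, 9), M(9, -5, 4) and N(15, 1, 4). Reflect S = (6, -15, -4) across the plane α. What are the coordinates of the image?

KM = (-6, -3, -5), KN = (0, 3, -5); a normal to α is KM × KN = (30, -30, -18).
Using K: α has equation 30x - 30y - 18z = 348.
λ = (n·S − d)/|n|² = (702 − 348)/2124 = 1/6.
Reflection = S − 2λn = (6, -15, -4) − (1/3)·(30, -30, -18) = (-4, -5, 2).

(-4, -5, 2)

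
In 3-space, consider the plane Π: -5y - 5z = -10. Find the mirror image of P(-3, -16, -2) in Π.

(-3, 4, 18)

λ = (n·P − d)/|n|² = (90 − (-10))/50 = 2.
Reflection = P − 2λn = (-3, -16, -2) − 4·(0, -5, -5) = (-3, 4, 18).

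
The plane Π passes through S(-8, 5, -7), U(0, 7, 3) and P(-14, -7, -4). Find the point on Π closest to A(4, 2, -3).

SU = (8, 2, 10), SP = (-6, -12, 3); a normal to Π is SU × SP = (126, -84, -84).
Using S: Π has equation 126x - 84y - 84z = -840.
Foot = A − λn with λ = (n·A − d)/|n|² = (588 − (-840))/29988 = 1/21.
Foot = (4, 2, -3) − (1/21)·(126, -84, -84) = (-2, 6, 1).

(-2, 6, 1)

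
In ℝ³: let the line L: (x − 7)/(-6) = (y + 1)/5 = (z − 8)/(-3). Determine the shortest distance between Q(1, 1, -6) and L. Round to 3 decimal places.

L has direction (-6, 5, -3) through (7, -1, 8).
Taking (7, -1, 8) on L with direction v = (-6, 5, -3): w = Q − (7, -1, 8) = (-6, 2, -14), and w × v = (64, 66, -18).
Distance = |w × v| / |v| = √8776 / √70 ≈ 11.197.

11.197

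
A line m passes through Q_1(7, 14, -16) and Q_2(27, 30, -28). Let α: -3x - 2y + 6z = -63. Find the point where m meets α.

(-3, 6, -10)

A direction vector for m is Q_2 − Q_1 = (20, 16, -12).
Substitute r = (7, 14, -16) + t(20, 16, -12) into the plane: -145 + (-164)t = -63, so t = -1/2.
Intersection: (7, 14, -16) + (-1/2)·(20, 16, -12) = (-3, 6, -10).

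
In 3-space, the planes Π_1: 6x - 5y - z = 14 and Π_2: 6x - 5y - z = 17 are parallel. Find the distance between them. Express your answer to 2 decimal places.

0.38

Same normal n = (6, -5, -1) with |n| = √62; distance = |14 − 17| / |n| = 3/√62 ≈ 0.38.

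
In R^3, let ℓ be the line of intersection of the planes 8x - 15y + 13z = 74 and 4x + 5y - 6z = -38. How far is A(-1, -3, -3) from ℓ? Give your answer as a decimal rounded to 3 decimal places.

Direction of ℓ: (8, -15, 13) × (4, 5, -6) = (25, 100, 100).
A point on ℓ: solving the two plane equations with x = -1 gives (-1, -2, 4).
Taking (-1, -2, 4) on ℓ with direction v = (25, 100, 100): w = A − (-1, -2, 4) = (0, -1, -7), and w × v = (600, -175, 25).
Distance = |w × v| / |v| = √391250 / √20625 ≈ 4.355.

4.355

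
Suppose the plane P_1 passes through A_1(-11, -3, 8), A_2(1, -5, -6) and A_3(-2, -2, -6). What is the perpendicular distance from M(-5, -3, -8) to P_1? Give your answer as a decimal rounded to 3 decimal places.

A_1A_2 = (12, -2, -14), A_1A_3 = (9, 1, -14); a normal to P_1 is A_1A_2 × A_1A_3 = (42, 42, 30).
Using A_1: P_1 has equation 42x + 42y + 30z = -348.
n·M − d = (42)·(-5) + (42)·(-3) + (30)·(-8) − (-348) = -228; |n| = √4428.
Distance = |-228| / √4428 = 228/√4428 ≈ 3.426.

3.426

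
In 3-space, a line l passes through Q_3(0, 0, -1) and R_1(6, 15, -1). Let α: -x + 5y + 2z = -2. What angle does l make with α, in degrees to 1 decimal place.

A direction vector for l is R_1 − Q_3 = (6, 15, 0).
sin θ = |n·v| / (|n||v|) = |69| / (√30 · √261) = 0.77977.
θ ≈ 51.2°.

51.2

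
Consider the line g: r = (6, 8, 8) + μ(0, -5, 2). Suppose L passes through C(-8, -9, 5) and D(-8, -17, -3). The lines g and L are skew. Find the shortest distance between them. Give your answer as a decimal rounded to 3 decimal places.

14.000

A direction vector for L is D − C = (0, -8, -8).
Common perpendicular direction n = (0, -5, 2) × (0, -8, -8) = (56, 0, 0).
With w = (-8, -9, 5) − (6, 8, 8) = (-14, -17, -3), w · n = -784.
Distance = |w · n| / |n| = |-784| / √3136 ≈ 14.000.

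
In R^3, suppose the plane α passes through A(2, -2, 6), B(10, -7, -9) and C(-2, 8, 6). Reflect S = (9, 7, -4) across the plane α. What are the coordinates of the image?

AB = (8, -5, -15), AC = (-4, 10, 0); a normal to α is AB × AC = (150, 60, 60).
Using A: α has equation 150x + 60y + 60z = 540.
λ = (n·S − d)/|n|² = (1530 − 540)/29700 = 1/30.
Reflection = S − 2λn = (9, 7, -4) − (1/15)·(150, 60, 60) = (-1, 3, -8).

(-1, 3, -8)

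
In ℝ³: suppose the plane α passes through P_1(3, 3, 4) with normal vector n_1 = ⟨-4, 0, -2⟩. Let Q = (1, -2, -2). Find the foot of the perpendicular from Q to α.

(5, -2, 0)

α: n_1·r = n_1·P_1 gives -4x - 2z = -20.
Foot = Q − λn with λ = (n·Q − d)/|n|² = (0 − (-20))/20 = 1.
Foot = (1, -2, -2) − 1·(-4, 0, -2) = (5, -2, 0).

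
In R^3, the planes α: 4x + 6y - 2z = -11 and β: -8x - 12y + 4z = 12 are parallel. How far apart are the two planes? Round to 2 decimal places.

0.67

Rescale β by 1/(-2): 4x + 6y - 2z = -6. Then distance = |-11 − (-6)| / √56 ≈ 0.67.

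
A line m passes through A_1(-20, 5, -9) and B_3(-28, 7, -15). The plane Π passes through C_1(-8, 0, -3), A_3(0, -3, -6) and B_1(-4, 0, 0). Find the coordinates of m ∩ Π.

A direction vector for m is B_3 − A_1 = (-8, 2, -6).
C_1A_3 = (8, -3, -3), C_1B_1 = (4, 0, 3); a normal to Π is C_1A_3 × C_1B_1 = (-9, -36, 12).
Using C_1: Π has equation -9x - 36y + 12z = 36.
Substitute r = (-20, 5, -9) + t(-8, 2, -6) into the plane: -108 + (-72)t = 36, so t = -2.
Intersection: (-20, 5, -9) + (-2)·(-8, 2, -6) = (-4, 1, 3).

(-4, 1, 3)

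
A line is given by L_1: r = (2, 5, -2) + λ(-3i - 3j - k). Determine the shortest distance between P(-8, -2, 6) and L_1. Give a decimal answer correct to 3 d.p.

Taking (2, 5, -2) on L_1 with direction v = (-3, -3, -1): w = P − (2, 5, -2) = (-10, -7, 8), and w × v = (31, -34, 9).
Distance = |w × v| / |v| = √2198 / √19 ≈ 10.756.

10.756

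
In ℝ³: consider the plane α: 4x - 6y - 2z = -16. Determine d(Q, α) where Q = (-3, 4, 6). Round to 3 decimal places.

4.276

n·Q − d = (4)·(-3) + (-6)·(4) + (-2)·(6) − (-16) = -32; |n| = √56.
Distance = |-32| / √56 = 32/√56 ≈ 4.276.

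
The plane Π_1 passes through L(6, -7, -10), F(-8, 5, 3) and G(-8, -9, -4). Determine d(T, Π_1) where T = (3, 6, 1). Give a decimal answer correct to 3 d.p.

LF = (-14, 12, 13), LG = (-14, -2, 6); a normal to Π_1 is LF × LG = (98, -98, 196).
Using L: Π_1 has equation 98x - 98y + 196z = -686.
n·T − d = (98)·(3) + (-98)·(6) + (196)·(1) − (-686) = 588; |n| = √57624.
Distance = |588| / √57624 = 588/√57624 ≈ 2.449.

2.449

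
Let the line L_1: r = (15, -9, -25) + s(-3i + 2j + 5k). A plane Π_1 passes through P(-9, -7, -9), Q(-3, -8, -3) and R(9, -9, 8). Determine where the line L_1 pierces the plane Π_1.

PQ = (6, -1, 6), PR = (18, -2, 17); a normal to Π_1 is PQ × PR = (-5, 6, 6).
Using P: Π_1 has equation -5x + 6y + 6z = -51.
Substitute r = (15, -9, -25) + t(-3, 2, 5) into the plane: -279 + 57t = -51, so t = 4.
Intersection: (15, -9, -25) + 4·(-3, 2, 5) = (3, -1, -5).

(3, -1, -5)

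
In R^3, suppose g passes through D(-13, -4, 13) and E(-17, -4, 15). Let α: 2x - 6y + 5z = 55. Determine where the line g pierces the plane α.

(3, -4, 5)

A direction vector for g is E − D = (-4, 0, 2).
Substitute r = (-13, -4, 13) + t(-4, 0, 2) into the plane: 63 + 2t = 55, so t = -4.
Intersection: (-13, -4, 13) + (-4)·(-4, 0, 2) = (3, -4, 5).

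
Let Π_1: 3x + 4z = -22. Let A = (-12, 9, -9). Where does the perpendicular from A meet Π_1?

(-6, 9, -1)

Foot = A − λn with λ = (n·A − d)/|n|² = (-72 − (-22))/25 = -2.
Foot = (-12, 9, -9) − (-2)·(3, 0, 4) = (-6, 9, -1).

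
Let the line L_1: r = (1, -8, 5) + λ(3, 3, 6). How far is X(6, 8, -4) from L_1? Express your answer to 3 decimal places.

18.987

Taking (1, -8, 5) on L_1 with direction v = (3, 3, 6): w = X − (1, -8, 5) = (5, 16, -9), and w × v = (123, -57, -33).
Distance = |w × v| / |v| = √19467 / √54 ≈ 18.987.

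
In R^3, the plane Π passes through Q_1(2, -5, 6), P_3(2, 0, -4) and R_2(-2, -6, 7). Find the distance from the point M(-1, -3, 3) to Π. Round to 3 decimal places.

0.778

Q_1P_3 = (0, 5, -10), Q_1R_2 = (-4, -1, 1); a normal to Π is Q_1P_3 × Q_1R_2 = (-5, 40, 20).
Using Q_1: Π has equation -5x + 40y + 20z = -90.
n·M − d = (-5)·(-1) + (40)·(-3) + (20)·(3) − (-90) = 35; |n| = √2025.
Distance = |35| / √2025 = 35/√2025 ≈ 0.778.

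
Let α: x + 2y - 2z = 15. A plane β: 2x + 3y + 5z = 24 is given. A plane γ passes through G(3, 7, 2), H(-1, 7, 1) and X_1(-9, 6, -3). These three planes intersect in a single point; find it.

(3, 6, 0)

GH = (-4, 0, -1), GX_1 = (-12, -1, -5); a normal to γ is GH × GX_1 = (-1, -8, 4).
Using G: γ has equation -x - 8y + 4z = -51.
Solving the 3×3 linear system x + 2y - 2z = 15, 2x + 3y + 5z = 24, -x - 8y + 4z = -51 (e.g. by elimination or Cramer's rule, determinant = 52) gives (3, 6, 0).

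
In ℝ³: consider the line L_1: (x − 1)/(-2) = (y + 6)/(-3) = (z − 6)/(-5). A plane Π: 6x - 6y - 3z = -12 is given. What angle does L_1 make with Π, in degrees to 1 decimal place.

L_1 has direction (-2, -3, -5) through (1, -6, 6).
sin θ = |n·v| / (|n||v|) = |21| / (√81 · √38) = 0.37852.
θ ≈ 22.2°.

22.2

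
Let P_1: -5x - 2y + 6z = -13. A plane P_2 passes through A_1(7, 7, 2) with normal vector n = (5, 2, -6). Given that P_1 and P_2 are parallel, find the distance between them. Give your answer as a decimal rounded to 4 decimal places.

P_2: n·r = n·A_1 gives 5x + 2y - 6z = 37.
Rescale P_2 by 1/(-1): -5x - 2y + 6z = -37. Then distance = |-13 − (-37)| / √65 ≈ 2.9768.

2.9768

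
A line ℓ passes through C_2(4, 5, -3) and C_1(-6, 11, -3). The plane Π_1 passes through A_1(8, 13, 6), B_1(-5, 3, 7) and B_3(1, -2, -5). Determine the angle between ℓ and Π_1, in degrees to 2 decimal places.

A direction vector for ℓ is C_1 − C_2 = (-10, 6, 0).
A_1B_1 = (-13, -10, 1), A_1B_3 = (-7, -15, -11); a normal to Π_1 is A_1B_1 × A_1B_3 = (125, -150, 125).
Using A_1: Π_1 has equation 125x - 150y + 125z = -200.
sin θ = |n·v| / (|n||v|) = |-2150| / (√53750 · √136) = 0.79521.
θ ≈ 52.67°.

52.67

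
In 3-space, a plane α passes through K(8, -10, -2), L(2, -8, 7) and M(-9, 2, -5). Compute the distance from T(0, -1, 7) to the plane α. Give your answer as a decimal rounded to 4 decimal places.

4.6364

KL = (-6, 2, 9), KM = (-17, 12, -3); a normal to α is KL × KM = (-114, -171, -38).
Using K: α has equation -114x - 171y - 38z = 874.
n·T − d = (-114)·(0) + (-171)·(-1) + (-38)·(7) − 874 = -969; |n| = √43681.
Distance = |-969| / √43681 = 969/√43681 ≈ 4.6364.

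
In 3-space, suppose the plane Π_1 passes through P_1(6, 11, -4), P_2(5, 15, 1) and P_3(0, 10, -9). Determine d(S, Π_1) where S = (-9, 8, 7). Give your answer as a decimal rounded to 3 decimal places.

13.281

P_1P_2 = (-1, 4, 5), P_1P_3 = (-6, -1, -5); a normal to Π_1 is P_1P_2 × P_1P_3 = (-15, -35, 25).
Using P_1: Π_1 has equation -15x - 35y + 25z = -575.
n·S − d = (-15)·(-9) + (-35)·(8) + (25)·(7) − (-575) = 605; |n| = √2075.
Distance = |605| / √2075 = 605/√2075 ≈ 13.281.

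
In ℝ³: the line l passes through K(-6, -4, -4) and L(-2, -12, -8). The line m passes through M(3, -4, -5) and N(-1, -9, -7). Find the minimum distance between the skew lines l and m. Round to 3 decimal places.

0.279

A direction vector for l is L − K = (4, -8, -4).
A direction vector for m is N − M = (-4, -5, -2).
Common perpendicular direction n = (4, -8, -4) × (-4, -5, -2) = (-4, 24, -52).
With w = (3, -4, -5) − (-6, -4, -4) = (9, 0, -1), w · n = 16.
Distance = |w · n| / |n| = |16| / √3296 ≈ 0.279.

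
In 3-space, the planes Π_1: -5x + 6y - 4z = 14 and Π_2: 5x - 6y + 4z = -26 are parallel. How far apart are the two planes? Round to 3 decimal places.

Rescale Π_2 by 1/(-1): -5x + 6y - 4z = 26. Then distance = |14 − 26| / √77 ≈ 1.368.

1.368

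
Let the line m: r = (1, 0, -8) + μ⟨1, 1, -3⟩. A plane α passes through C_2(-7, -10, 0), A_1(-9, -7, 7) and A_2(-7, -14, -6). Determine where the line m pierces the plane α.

C_2A_1 = (-2, 3, 7), C_2A_2 = (0, -4, -6); a normal to α is C_2A_1 × C_2A_2 = (10, -12, 8).
Using C_2: α has equation 10x - 12y + 8z = 50.
Substitute r = (1, 0, -8) + t(1, 1, -3) into the plane: -54 + (-26)t = 50, so t = -4.
Intersection: (1, 0, -8) + (-4)·(1, 1, -3) = (-3, -4, 4).

(-3, -4, 4)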